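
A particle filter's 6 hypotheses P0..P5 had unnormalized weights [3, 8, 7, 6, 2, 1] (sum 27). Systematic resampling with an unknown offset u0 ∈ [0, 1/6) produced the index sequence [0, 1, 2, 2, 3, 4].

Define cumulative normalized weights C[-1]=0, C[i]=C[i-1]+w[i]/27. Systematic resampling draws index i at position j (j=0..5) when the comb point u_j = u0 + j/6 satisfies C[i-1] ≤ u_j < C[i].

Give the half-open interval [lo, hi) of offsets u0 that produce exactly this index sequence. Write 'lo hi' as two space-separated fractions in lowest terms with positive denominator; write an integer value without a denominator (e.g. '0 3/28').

C = [1/9, 11/27, 2/3, 8/9, 26/27, 1]
j=0 picked index 0: u0 ∈ [0, 1/9)
j=1 picked index 1: u0 ∈ [-1/18, 13/54)
j=2 picked index 2: u0 ∈ [2/27, 1/3)
j=3 picked index 2: u0 ∈ [-5/54, 1/6)
j=4 picked index 3: u0 ∈ [0, 2/9)
j=5 picked index 4: u0 ∈ [1/18, 7/54)
intersection: [2/27, 1/9)

2/27 1/9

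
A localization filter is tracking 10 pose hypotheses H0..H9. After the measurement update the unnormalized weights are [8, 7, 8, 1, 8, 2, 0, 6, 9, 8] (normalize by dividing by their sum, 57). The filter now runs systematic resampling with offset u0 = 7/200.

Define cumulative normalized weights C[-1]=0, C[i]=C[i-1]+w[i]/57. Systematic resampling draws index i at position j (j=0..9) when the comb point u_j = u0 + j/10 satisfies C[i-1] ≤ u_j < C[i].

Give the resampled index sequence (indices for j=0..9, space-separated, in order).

C = [8/57, 5/19, 23/57, 8/19, 32/57, 34/57, 34/57, 40/57, 49/57, 1]
j=0: u_0=7/200 ∈ [0, 8/57) → index 0
j=1: u_1=27/200 ∈ [0, 8/57) → index 0
j=2: u_2=47/200 ∈ [8/57, 5/19) → index 1
j=3: u_3=67/200 ∈ [5/19, 23/57) → index 2
j=4: u_4=87/200 ∈ [8/19, 32/57) → index 4
j=5: u_5=107/200 ∈ [8/19, 32/57) → index 4
j=6: u_6=127/200 ∈ [34/57, 40/57) → index 7
j=7: u_7=147/200 ∈ [40/57, 49/57) → index 8
j=8: u_8=167/200 ∈ [40/57, 49/57) → index 8
j=9: u_9=187/200 ∈ [49/57, 1) → index 9

0 0 1 2 4 4 7 8 8 9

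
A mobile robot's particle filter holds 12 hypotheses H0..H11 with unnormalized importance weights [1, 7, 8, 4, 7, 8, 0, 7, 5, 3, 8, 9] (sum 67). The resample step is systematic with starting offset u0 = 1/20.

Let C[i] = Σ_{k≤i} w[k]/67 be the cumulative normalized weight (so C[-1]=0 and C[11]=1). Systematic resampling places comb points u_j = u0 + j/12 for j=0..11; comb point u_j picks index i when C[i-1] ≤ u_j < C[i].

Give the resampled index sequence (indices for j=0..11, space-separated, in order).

1 2 2 4 4 5 7 8 9 10 11 11

C = [1/67, 8/67, 16/67, 20/67, 27/67, 35/67, 35/67, 42/67, 47/67, 50/67, 58/67, 1]
j=0: u_0=1/20 ∈ [1/67, 8/67) → index 1
j=1: u_1=2/15 ∈ [8/67, 16/67) → index 2
j=2: u_2=13/60 ∈ [8/67, 16/67) → index 2
j=3: u_3=3/10 ∈ [20/67, 27/67) → index 4
j=4: u_4=23/60 ∈ [20/67, 27/67) → index 4
j=5: u_5=7/15 ∈ [27/67, 35/67) → index 5
j=6: u_6=11/20 ∈ [35/67, 42/67) → index 7
j=7: u_7=19/30 ∈ [42/67, 47/67) → index 8
j=8: u_8=43/60 ∈ [47/67, 50/67) → index 9
j=9: u_9=4/5 ∈ [50/67, 58/67) → index 10
j=10: u_10=53/60 ∈ [58/67, 1) → index 11
j=11: u_11=29/30 ∈ [58/67, 1) → index 11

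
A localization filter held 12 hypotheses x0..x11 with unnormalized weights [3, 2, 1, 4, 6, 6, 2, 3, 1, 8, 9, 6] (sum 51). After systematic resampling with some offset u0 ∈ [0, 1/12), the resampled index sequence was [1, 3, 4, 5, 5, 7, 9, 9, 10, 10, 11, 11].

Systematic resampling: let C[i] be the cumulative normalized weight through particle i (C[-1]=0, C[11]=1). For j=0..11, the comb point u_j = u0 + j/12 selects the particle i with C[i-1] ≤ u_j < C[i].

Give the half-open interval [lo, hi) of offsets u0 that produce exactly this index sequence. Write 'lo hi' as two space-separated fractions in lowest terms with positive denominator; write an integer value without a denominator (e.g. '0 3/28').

13/204 1/12

C = [1/17, 5/51, 2/17, 10/51, 16/51, 22/51, 8/17, 9/17, 28/51, 12/17, 15/17, 1]
j=0 picked index 1: u0 ∈ [1/17, 5/51)
j=1 picked index 3: u0 ∈ [7/204, 23/204)
j=2 picked index 4: u0 ∈ [1/34, 5/34)
j=3 picked index 5: u0 ∈ [13/204, 37/204)
j=4 picked index 5: u0 ∈ [-1/51, 5/51)
j=5 picked index 7: u0 ∈ [11/204, 23/204)
j=6 picked index 9: u0 ∈ [5/102, 7/34)
j=7 picked index 9: u0 ∈ [-7/204, 25/204)
j=8 picked index 10: u0 ∈ [2/51, 11/51)
j=9 picked index 10: u0 ∈ [-3/68, 9/68)
j=10 picked index 11: u0 ∈ [5/102, 1/6)
j=11 picked index 11: u0 ∈ [-7/204, 1/12)
intersection: [13/204, 1/12)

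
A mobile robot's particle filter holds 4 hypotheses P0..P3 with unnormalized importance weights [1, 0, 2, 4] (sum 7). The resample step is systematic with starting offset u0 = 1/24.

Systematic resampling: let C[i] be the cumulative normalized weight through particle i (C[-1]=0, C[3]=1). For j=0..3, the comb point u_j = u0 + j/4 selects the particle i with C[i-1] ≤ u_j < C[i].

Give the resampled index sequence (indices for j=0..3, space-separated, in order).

C = [1/7, 1/7, 3/7, 1]
j=0: u_0=1/24 ∈ [0, 1/7) → index 0
j=1: u_1=7/24 ∈ [1/7, 3/7) → index 2
j=2: u_2=13/24 ∈ [3/7, 1) → index 3
j=3: u_3=19/24 ∈ [3/7, 1) → index 3

0 2 3 3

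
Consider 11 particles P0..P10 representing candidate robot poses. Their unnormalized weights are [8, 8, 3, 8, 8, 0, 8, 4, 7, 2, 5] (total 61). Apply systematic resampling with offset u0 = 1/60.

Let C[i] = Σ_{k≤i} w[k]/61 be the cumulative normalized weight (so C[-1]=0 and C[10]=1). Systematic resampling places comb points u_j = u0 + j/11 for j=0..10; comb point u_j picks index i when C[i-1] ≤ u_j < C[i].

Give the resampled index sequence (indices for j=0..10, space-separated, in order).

C = [8/61, 16/61, 19/61, 27/61, 35/61, 35/61, 43/61, 47/61, 54/61, 56/61, 1]
j=0: u_0=1/60 ∈ [0, 8/61) → index 0
j=1: u_1=71/660 ∈ [0, 8/61) → index 0
j=2: u_2=131/660 ∈ [8/61, 16/61) → index 1
j=3: u_3=191/660 ∈ [16/61, 19/61) → index 2
j=4: u_4=251/660 ∈ [19/61, 27/61) → index 3
j=5: u_5=311/660 ∈ [27/61, 35/61) → index 4
j=6: u_6=371/660 ∈ [27/61, 35/61) → index 4
j=7: u_7=431/660 ∈ [35/61, 43/61) → index 6
j=8: u_8=491/660 ∈ [43/61, 47/61) → index 7
j=9: u_9=551/660 ∈ [47/61, 54/61) → index 8
j=10: u_10=611/660 ∈ [56/61, 1) → index 10

0 0 1 2 3 4 4 6 7 8 10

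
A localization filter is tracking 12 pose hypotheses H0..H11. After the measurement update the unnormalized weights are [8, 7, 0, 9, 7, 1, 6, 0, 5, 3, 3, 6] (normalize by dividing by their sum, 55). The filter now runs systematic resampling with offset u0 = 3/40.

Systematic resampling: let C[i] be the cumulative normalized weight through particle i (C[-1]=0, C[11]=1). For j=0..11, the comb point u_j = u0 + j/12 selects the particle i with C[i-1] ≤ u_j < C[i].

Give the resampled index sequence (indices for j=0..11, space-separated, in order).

0 1 1 3 3 4 5 6 8 9 11 11

C = [8/55, 3/11, 3/11, 24/55, 31/55, 32/55, 38/55, 38/55, 43/55, 46/55, 49/55, 1]
j=0: u_0=3/40 ∈ [0, 8/55) → index 0
j=1: u_1=19/120 ∈ [8/55, 3/11) → index 1
j=2: u_2=29/120 ∈ [8/55, 3/11) → index 1
j=3: u_3=13/40 ∈ [3/11, 24/55) → index 3
j=4: u_4=49/120 ∈ [3/11, 24/55) → index 3
j=5: u_5=59/120 ∈ [24/55, 31/55) → index 4
j=6: u_6=23/40 ∈ [31/55, 32/55) → index 5
j=7: u_7=79/120 ∈ [32/55, 38/55) → index 6
j=8: u_8=89/120 ∈ [38/55, 43/55) → index 8
j=9: u_9=33/40 ∈ [43/55, 46/55) → index 9
j=10: u_10=109/120 ∈ [49/55, 1) → index 11
j=11: u_11=119/120 ∈ [49/55, 1) → index 11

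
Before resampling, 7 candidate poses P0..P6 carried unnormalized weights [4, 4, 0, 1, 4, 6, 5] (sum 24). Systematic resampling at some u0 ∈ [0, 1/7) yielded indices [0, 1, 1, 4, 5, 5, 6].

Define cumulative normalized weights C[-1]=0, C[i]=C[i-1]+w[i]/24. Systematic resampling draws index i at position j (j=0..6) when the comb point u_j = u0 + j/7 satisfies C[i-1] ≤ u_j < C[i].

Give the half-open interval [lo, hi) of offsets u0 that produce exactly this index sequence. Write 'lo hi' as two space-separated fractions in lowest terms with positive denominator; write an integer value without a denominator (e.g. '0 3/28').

1/42 1/21

C = [1/6, 1/3, 1/3, 3/8, 13/24, 19/24, 1]
j=0 picked index 0: u0 ∈ [0, 1/6)
j=1 picked index 1: u0 ∈ [1/42, 4/21)
j=2 picked index 1: u0 ∈ [-5/42, 1/21)
j=3 picked index 4: u0 ∈ [-3/56, 19/168)
j=4 picked index 5: u0 ∈ [-5/168, 37/168)
j=5 picked index 5: u0 ∈ [-29/168, 13/168)
j=6 picked index 6: u0 ∈ [-11/168, 1/7)
intersection: [1/42, 1/21)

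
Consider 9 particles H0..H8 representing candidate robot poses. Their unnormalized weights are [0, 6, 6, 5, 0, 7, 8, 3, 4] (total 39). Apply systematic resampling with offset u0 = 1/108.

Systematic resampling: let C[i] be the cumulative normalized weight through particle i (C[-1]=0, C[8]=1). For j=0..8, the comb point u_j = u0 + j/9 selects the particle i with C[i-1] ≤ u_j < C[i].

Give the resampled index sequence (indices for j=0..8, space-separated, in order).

1 1 2 3 5 5 6 6 8

C = [0, 2/13, 4/13, 17/39, 17/39, 8/13, 32/39, 35/39, 1]
j=0: u_0=1/108 ∈ [0, 2/13) → index 1
j=1: u_1=13/108 ∈ [0, 2/13) → index 1
j=2: u_2=25/108 ∈ [2/13, 4/13) → index 2
j=3: u_3=37/108 ∈ [4/13, 17/39) → index 3
j=4: u_4=49/108 ∈ [17/39, 8/13) → index 5
j=5: u_5=61/108 ∈ [17/39, 8/13) → index 5
j=6: u_6=73/108 ∈ [8/13, 32/39) → index 6
j=7: u_7=85/108 ∈ [8/13, 32/39) → index 6
j=8: u_8=97/108 ∈ [35/39, 1) → index 8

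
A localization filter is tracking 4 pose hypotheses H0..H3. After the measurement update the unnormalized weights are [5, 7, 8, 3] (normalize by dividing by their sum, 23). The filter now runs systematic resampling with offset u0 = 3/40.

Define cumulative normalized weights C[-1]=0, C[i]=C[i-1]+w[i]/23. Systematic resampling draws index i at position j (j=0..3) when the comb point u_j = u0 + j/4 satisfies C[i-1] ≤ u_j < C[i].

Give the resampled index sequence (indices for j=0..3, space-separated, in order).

C = [5/23, 12/23, 20/23, 1]
j=0: u_0=3/40 ∈ [0, 5/23) → index 0
j=1: u_1=13/40 ∈ [5/23, 12/23) → index 1
j=2: u_2=23/40 ∈ [12/23, 20/23) → index 2
j=3: u_3=33/40 ∈ [12/23, 20/23) → index 2

0 1 2 2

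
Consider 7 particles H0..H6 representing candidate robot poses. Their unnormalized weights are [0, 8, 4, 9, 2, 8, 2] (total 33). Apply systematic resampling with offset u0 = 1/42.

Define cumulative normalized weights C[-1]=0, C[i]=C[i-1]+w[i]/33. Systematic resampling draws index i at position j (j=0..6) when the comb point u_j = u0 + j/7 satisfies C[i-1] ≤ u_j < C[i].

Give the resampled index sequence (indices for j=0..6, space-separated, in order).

1 1 2 3 3 5 5

C = [0, 8/33, 4/11, 7/11, 23/33, 31/33, 1]
j=0: u_0=1/42 ∈ [0, 8/33) → index 1
j=1: u_1=1/6 ∈ [0, 8/33) → index 1
j=2: u_2=13/42 ∈ [8/33, 4/11) → index 2
j=3: u_3=19/42 ∈ [4/11, 7/11) → index 3
j=4: u_4=25/42 ∈ [4/11, 7/11) → index 3
j=5: u_5=31/42 ∈ [23/33, 31/33) → index 5
j=6: u_6=37/42 ∈ [23/33, 31/33) → index 5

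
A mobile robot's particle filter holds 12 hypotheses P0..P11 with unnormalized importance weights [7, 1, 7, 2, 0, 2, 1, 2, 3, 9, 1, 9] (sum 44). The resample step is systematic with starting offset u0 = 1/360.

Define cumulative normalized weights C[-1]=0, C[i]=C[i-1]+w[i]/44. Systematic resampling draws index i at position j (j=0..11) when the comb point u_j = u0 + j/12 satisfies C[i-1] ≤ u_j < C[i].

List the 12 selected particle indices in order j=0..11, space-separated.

C = [7/44, 2/11, 15/44, 17/44, 17/44, 19/44, 5/11, 1/2, 25/44, 17/22, 35/44, 1]
j=0: u_0=1/360 ∈ [0, 7/44) → index 0
j=1: u_1=31/360 ∈ [0, 7/44) → index 0
j=2: u_2=61/360 ∈ [7/44, 2/11) → index 1
j=3: u_3=91/360 ∈ [2/11, 15/44) → index 2
j=4: u_4=121/360 ∈ [2/11, 15/44) → index 2
j=5: u_5=151/360 ∈ [17/44, 19/44) → index 5
j=6: u_6=181/360 ∈ [1/2, 25/44) → index 8
j=7: u_7=211/360 ∈ [25/44, 17/22) → index 9
j=8: u_8=241/360 ∈ [25/44, 17/22) → index 9
j=9: u_9=271/360 ∈ [25/44, 17/22) → index 9
j=10: u_10=301/360 ∈ [35/44, 1) → index 11
j=11: u_11=331/360 ∈ [35/44, 1) → index 11

0 0 1 2 2 5 8 9 9 9 11 11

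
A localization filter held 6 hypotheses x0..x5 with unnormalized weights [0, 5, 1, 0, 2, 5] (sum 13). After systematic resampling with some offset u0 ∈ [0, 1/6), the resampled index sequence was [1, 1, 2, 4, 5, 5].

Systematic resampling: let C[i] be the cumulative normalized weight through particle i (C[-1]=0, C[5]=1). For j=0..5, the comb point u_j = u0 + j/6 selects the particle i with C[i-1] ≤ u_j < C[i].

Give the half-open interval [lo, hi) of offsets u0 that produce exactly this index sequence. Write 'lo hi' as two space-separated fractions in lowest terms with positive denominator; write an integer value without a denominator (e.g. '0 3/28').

2/39 3/26

C = [0, 5/13, 6/13, 6/13, 8/13, 1]
j=0 picked index 1: u0 ∈ [0, 5/13)
j=1 picked index 1: u0 ∈ [-1/6, 17/78)
j=2 picked index 2: u0 ∈ [2/39, 5/39)
j=3 picked index 4: u0 ∈ [-1/26, 3/26)
j=4 picked index 5: u0 ∈ [-2/39, 1/3)
j=5 picked index 5: u0 ∈ [-17/78, 1/6)
intersection: [2/39, 3/26)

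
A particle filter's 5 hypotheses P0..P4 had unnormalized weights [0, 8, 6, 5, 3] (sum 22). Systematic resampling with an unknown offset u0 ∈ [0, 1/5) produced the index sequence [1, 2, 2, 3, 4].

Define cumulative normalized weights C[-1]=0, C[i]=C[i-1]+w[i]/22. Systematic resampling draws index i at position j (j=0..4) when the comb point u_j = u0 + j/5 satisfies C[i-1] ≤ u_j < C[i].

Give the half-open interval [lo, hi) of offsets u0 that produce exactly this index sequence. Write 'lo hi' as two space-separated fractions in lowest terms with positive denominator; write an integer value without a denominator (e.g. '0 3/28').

9/55 1/5

C = [0, 4/11, 7/11, 19/22, 1]
j=0 picked index 1: u0 ∈ [0, 4/11)
j=1 picked index 2: u0 ∈ [9/55, 24/55)
j=2 picked index 2: u0 ∈ [-2/55, 13/55)
j=3 picked index 3: u0 ∈ [2/55, 29/110)
j=4 picked index 4: u0 ∈ [7/110, 1/5)
intersection: [9/55, 1/5)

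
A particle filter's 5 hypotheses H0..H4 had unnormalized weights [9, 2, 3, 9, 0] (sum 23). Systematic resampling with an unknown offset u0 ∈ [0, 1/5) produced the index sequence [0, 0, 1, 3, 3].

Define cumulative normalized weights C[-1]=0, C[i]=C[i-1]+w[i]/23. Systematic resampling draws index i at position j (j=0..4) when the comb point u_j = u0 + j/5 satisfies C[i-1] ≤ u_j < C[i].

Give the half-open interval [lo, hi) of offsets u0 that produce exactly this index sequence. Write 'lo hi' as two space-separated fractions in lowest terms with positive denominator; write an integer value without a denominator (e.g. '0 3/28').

1/115 9/115

C = [9/23, 11/23, 14/23, 1, 1]
j=0 picked index 0: u0 ∈ [0, 9/23)
j=1 picked index 0: u0 ∈ [-1/5, 22/115)
j=2 picked index 1: u0 ∈ [-1/115, 9/115)
j=3 picked index 3: u0 ∈ [1/115, 2/5)
j=4 picked index 3: u0 ∈ [-22/115, 1/5)
intersection: [1/115, 9/115)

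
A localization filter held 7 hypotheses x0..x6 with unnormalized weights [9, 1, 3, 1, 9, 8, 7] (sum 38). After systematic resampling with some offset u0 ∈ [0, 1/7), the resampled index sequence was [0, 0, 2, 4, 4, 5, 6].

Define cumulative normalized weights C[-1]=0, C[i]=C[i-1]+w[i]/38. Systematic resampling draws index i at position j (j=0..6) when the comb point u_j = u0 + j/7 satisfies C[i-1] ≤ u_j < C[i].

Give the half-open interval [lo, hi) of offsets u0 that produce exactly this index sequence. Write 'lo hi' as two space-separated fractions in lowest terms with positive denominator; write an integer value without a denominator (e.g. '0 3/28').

0 9/266

C = [9/38, 5/19, 13/38, 7/19, 23/38, 31/38, 1]
j=0 picked index 0: u0 ∈ [0, 9/38)
j=1 picked index 0: u0 ∈ [-1/7, 25/266)
j=2 picked index 2: u0 ∈ [-3/133, 15/266)
j=3 picked index 4: u0 ∈ [-8/133, 47/266)
j=4 picked index 4: u0 ∈ [-27/133, 9/266)
j=5 picked index 5: u0 ∈ [-29/266, 27/266)
j=6 picked index 6: u0 ∈ [-11/266, 1/7)
intersection: [0, 9/266)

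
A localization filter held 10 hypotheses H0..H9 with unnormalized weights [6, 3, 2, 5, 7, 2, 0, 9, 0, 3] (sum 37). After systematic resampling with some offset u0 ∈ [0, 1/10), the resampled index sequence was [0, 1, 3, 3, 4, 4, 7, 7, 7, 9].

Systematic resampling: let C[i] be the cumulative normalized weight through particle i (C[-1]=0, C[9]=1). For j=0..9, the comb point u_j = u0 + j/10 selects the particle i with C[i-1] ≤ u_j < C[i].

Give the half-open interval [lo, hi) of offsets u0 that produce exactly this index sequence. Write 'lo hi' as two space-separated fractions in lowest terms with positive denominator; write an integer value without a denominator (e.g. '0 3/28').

C = [6/37, 9/37, 11/37, 16/37, 23/37, 25/37, 25/37, 34/37, 34/37, 1]
j=0 picked index 0: u0 ∈ [0, 6/37)
j=1 picked index 1: u0 ∈ [23/370, 53/370)
j=2 picked index 3: u0 ∈ [18/185, 43/185)
j=3 picked index 3: u0 ∈ [-1/370, 49/370)
j=4 picked index 4: u0 ∈ [6/185, 41/185)
j=5 picked index 4: u0 ∈ [-5/74, 9/74)
j=6 picked index 7: u0 ∈ [14/185, 59/185)
j=7 picked index 7: u0 ∈ [-9/370, 81/370)
j=8 picked index 7: u0 ∈ [-23/185, 22/185)
j=9 picked index 9: u0 ∈ [7/370, 1/10)
intersection: [18/185, 1/10)

18/185 1/10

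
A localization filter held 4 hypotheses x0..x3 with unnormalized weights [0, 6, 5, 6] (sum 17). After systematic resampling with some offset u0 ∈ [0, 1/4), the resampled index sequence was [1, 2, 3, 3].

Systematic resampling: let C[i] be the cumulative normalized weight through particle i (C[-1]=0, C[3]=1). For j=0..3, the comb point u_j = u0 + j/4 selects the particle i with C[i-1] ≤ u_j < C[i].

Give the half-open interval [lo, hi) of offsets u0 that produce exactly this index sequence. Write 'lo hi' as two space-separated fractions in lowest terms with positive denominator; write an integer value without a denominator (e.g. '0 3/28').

5/34 1/4

C = [0, 6/17, 11/17, 1]
j=0 picked index 1: u0 ∈ [0, 6/17)
j=1 picked index 2: u0 ∈ [7/68, 27/68)
j=2 picked index 3: u0 ∈ [5/34, 1/2)
j=3 picked index 3: u0 ∈ [-7/68, 1/4)
intersection: [5/34, 1/4)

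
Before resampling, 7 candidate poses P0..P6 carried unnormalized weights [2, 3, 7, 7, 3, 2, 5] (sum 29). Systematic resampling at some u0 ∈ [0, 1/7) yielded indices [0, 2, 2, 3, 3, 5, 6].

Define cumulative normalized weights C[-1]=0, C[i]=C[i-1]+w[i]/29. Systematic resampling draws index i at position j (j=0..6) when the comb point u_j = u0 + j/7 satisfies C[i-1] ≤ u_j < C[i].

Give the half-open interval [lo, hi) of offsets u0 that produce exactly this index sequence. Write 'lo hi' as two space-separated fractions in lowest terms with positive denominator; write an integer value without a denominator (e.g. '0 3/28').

9/203 2/29

C = [2/29, 5/29, 12/29, 19/29, 22/29, 24/29, 1]
j=0 picked index 0: u0 ∈ [0, 2/29)
j=1 picked index 2: u0 ∈ [6/203, 55/203)
j=2 picked index 2: u0 ∈ [-23/203, 26/203)
j=3 picked index 3: u0 ∈ [-3/203, 46/203)
j=4 picked index 3: u0 ∈ [-32/203, 17/203)
j=5 picked index 5: u0 ∈ [9/203, 23/203)
j=6 picked index 6: u0 ∈ [-6/203, 1/7)
intersection: [9/203, 2/29)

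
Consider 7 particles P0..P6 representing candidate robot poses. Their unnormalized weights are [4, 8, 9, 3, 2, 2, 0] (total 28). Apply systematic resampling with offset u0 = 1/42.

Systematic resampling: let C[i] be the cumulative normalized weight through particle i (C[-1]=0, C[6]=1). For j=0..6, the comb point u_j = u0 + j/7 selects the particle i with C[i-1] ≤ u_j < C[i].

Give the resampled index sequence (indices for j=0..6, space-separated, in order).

0 1 1 2 2 2 4

C = [1/7, 3/7, 3/4, 6/7, 13/14, 1, 1]
j=0: u_0=1/42 ∈ [0, 1/7) → index 0
j=1: u_1=1/6 ∈ [1/7, 3/7) → index 1
j=2: u_2=13/42 ∈ [1/7, 3/7) → index 1
j=3: u_3=19/42 ∈ [3/7, 3/4) → index 2
j=4: u_4=25/42 ∈ [3/7, 3/4) → index 2
j=5: u_5=31/42 ∈ [3/7, 3/4) → index 2
j=6: u_6=37/42 ∈ [6/7, 13/14) → index 4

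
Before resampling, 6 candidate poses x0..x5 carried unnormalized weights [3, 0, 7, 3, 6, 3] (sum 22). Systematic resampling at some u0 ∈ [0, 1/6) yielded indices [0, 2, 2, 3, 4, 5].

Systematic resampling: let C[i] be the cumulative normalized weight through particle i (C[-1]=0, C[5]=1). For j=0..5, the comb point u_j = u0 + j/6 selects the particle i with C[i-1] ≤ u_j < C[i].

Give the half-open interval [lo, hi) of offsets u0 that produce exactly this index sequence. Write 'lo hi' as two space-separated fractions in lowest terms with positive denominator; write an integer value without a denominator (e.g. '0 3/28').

1/33 1/11

C = [3/22, 3/22, 5/11, 13/22, 19/22, 1]
j=0 picked index 0: u0 ∈ [0, 3/22)
j=1 picked index 2: u0 ∈ [-1/33, 19/66)
j=2 picked index 2: u0 ∈ [-13/66, 4/33)
j=3 picked index 3: u0 ∈ [-1/22, 1/11)
j=4 picked index 4: u0 ∈ [-5/66, 13/66)
j=5 picked index 5: u0 ∈ [1/33, 1/6)
intersection: [1/33, 1/11)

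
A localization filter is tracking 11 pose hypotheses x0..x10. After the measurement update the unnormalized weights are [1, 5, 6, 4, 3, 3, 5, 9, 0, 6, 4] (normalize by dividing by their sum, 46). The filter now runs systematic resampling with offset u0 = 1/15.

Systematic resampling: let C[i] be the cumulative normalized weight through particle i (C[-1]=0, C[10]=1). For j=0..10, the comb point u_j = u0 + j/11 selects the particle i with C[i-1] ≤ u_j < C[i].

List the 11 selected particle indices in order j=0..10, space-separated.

1 2 2 3 5 6 7 7 9 9 10

C = [1/46, 3/23, 6/23, 8/23, 19/46, 11/23, 27/46, 18/23, 18/23, 21/23, 1]
j=0: u_0=1/15 ∈ [1/46, 3/23) → index 1
j=1: u_1=26/165 ∈ [3/23, 6/23) → index 2
j=2: u_2=41/165 ∈ [3/23, 6/23) → index 2
j=3: u_3=56/165 ∈ [6/23, 8/23) → index 3
j=4: u_4=71/165 ∈ [19/46, 11/23) → index 5
j=5: u_5=86/165 ∈ [11/23, 27/46) → index 6
j=6: u_6=101/165 ∈ [27/46, 18/23) → index 7
j=7: u_7=116/165 ∈ [27/46, 18/23) → index 7
j=8: u_8=131/165 ∈ [18/23, 21/23) → index 9
j=9: u_9=146/165 ∈ [18/23, 21/23) → index 9
j=10: u_10=161/165 ∈ [21/23, 1) → index 10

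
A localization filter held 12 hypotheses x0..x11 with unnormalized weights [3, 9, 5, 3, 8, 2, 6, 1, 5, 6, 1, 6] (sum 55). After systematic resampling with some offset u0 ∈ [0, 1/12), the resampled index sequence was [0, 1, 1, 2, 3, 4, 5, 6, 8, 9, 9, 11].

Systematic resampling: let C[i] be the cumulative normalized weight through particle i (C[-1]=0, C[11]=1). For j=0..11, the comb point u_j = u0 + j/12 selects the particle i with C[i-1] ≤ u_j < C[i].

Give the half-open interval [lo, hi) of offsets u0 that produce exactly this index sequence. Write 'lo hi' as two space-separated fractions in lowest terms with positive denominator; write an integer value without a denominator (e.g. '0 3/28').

C = [3/55, 12/55, 17/55, 4/11, 28/55, 6/11, 36/55, 37/55, 42/55, 48/55, 49/55, 1]
j=0 picked index 0: u0 ∈ [0, 3/55)
j=1 picked index 1: u0 ∈ [-19/660, 89/660)
j=2 picked index 1: u0 ∈ [-37/330, 17/330)
j=3 picked index 2: u0 ∈ [-7/220, 13/220)
j=4 picked index 3: u0 ∈ [-4/165, 1/33)
j=5 picked index 4: u0 ∈ [-7/132, 61/660)
j=6 picked index 5: u0 ∈ [1/110, 1/22)
j=7 picked index 6: u0 ∈ [-5/132, 47/660)
j=8 picked index 8: u0 ∈ [1/165, 16/165)
j=9 picked index 9: u0 ∈ [3/220, 27/220)
j=10 picked index 9: u0 ∈ [-23/330, 13/330)
j=11 picked index 11: u0 ∈ [-17/660, 1/12)
intersection: [3/220, 1/33)

3/220 1/33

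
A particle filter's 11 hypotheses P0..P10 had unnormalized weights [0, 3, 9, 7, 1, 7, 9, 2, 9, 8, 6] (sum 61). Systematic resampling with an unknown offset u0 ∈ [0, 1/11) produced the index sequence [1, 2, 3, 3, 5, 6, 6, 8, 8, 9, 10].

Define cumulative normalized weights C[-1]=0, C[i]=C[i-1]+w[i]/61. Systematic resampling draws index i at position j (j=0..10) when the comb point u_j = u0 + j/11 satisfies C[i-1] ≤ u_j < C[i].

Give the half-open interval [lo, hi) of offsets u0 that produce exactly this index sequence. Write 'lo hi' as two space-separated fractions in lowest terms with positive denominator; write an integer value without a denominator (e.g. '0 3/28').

C = [0, 3/61, 12/61, 19/61, 20/61, 27/61, 36/61, 38/61, 47/61, 55/61, 1]
j=0 picked index 1: u0 ∈ [0, 3/61)
j=1 picked index 2: u0 ∈ [-28/671, 71/671)
j=2 picked index 3: u0 ∈ [10/671, 87/671)
j=3 picked index 3: u0 ∈ [-51/671, 26/671)
j=4 picked index 5: u0 ∈ [-24/671, 53/671)
j=5 picked index 6: u0 ∈ [-8/671, 91/671)
j=6 picked index 6: u0 ∈ [-69/671, 30/671)
j=7 picked index 8: u0 ∈ [-9/671, 90/671)
j=8 picked index 8: u0 ∈ [-70/671, 29/671)
j=9 picked index 9: u0 ∈ [-32/671, 56/671)
j=10 picked index 10: u0 ∈ [-5/671, 1/11)
intersection: [10/671, 26/671)

10/671 26/671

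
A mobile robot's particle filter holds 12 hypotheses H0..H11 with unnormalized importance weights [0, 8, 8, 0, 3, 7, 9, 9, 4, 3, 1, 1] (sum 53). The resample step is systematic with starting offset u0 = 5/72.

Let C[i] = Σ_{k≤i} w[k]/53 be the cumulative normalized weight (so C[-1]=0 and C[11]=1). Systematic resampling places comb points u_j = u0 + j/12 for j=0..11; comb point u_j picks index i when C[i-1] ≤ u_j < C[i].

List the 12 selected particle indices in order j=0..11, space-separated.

1 2 2 4 5 5 6 6 7 7 8 11

C = [0, 8/53, 16/53, 16/53, 19/53, 26/53, 35/53, 44/53, 48/53, 51/53, 52/53, 1]
j=0: u_0=5/72 ∈ [0, 8/53) → index 1
j=1: u_1=11/72 ∈ [8/53, 16/53) → index 2
j=2: u_2=17/72 ∈ [8/53, 16/53) → index 2
j=3: u_3=23/72 ∈ [16/53, 19/53) → index 4
j=4: u_4=29/72 ∈ [19/53, 26/53) → index 5
j=5: u_5=35/72 ∈ [19/53, 26/53) → index 5
j=6: u_6=41/72 ∈ [26/53, 35/53) → index 6
j=7: u_7=47/72 ∈ [26/53, 35/53) → index 6
j=8: u_8=53/72 ∈ [35/53, 44/53) → index 7
j=9: u_9=59/72 ∈ [35/53, 44/53) → index 7
j=10: u_10=65/72 ∈ [44/53, 48/53) → index 8
j=11: u_11=71/72 ∈ [52/53, 1) → index 11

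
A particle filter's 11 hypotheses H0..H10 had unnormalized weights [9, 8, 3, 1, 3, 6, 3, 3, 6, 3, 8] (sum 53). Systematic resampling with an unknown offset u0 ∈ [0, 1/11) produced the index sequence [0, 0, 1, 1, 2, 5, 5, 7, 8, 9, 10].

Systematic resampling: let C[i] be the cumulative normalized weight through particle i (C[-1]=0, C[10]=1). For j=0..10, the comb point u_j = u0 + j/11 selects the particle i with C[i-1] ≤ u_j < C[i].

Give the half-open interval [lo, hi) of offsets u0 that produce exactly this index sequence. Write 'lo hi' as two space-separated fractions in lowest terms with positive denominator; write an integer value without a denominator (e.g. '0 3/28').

C = [9/53, 17/53, 20/53, 21/53, 24/53, 30/53, 33/53, 36/53, 42/53, 45/53, 1]
j=0 picked index 0: u0 ∈ [0, 9/53)
j=1 picked index 0: u0 ∈ [-1/11, 46/583)
j=2 picked index 1: u0 ∈ [-7/583, 81/583)
j=3 picked index 1: u0 ∈ [-60/583, 28/583)
j=4 picked index 2: u0 ∈ [-25/583, 8/583)
j=5 picked index 5: u0 ∈ [-1/583, 65/583)
j=6 picked index 5: u0 ∈ [-54/583, 12/583)
j=7 picked index 7: u0 ∈ [-8/583, 25/583)
j=8 picked index 8: u0 ∈ [-28/583, 38/583)
j=9 picked index 9: u0 ∈ [-15/583, 18/583)
j=10 picked index 10: u0 ∈ [-35/583, 1/11)
intersection: [0, 8/583)

0 8/583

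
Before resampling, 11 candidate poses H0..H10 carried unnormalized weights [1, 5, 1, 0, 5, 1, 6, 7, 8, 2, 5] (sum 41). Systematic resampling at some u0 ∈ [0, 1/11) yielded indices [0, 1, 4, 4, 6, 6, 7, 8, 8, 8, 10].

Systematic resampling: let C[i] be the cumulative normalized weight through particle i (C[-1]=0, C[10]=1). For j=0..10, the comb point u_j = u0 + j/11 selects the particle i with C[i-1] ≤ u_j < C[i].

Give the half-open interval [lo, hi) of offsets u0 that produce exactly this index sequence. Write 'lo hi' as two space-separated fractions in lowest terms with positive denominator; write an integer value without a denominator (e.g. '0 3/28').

C = [1/41, 6/41, 7/41, 7/41, 12/41, 13/41, 19/41, 26/41, 34/41, 36/41, 1]
j=0 picked index 0: u0 ∈ [0, 1/41)
j=1 picked index 1: u0 ∈ [-30/451, 25/451)
j=2 picked index 4: u0 ∈ [-5/451, 50/451)
j=3 picked index 4: u0 ∈ [-46/451, 9/451)
j=4 picked index 6: u0 ∈ [-21/451, 45/451)
j=5 picked index 6: u0 ∈ [-62/451, 4/451)
j=6 picked index 7: u0 ∈ [-37/451, 40/451)
j=7 picked index 8: u0 ∈ [-1/451, 87/451)
j=8 picked index 8: u0 ∈ [-42/451, 46/451)
j=9 picked index 8: u0 ∈ [-83/451, 5/451)
j=10 picked index 10: u0 ∈ [-14/451, 1/11)
intersection: [0, 4/451)

0 4/451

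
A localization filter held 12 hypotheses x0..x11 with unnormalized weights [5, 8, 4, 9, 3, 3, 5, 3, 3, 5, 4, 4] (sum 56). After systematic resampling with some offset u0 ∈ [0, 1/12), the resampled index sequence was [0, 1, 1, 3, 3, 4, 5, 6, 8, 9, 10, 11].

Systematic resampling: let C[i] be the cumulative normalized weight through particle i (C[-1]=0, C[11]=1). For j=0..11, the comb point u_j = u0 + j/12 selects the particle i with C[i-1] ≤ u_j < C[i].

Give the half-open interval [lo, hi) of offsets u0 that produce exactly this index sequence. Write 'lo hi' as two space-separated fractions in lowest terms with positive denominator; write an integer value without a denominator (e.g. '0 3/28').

C = [5/56, 13/56, 17/56, 13/28, 29/56, 4/7, 37/56, 5/7, 43/56, 6/7, 13/14, 1]
j=0 picked index 0: u0 ∈ [0, 5/56)
j=1 picked index 1: u0 ∈ [1/168, 25/168)
j=2 picked index 1: u0 ∈ [-13/168, 11/168)
j=3 picked index 3: u0 ∈ [3/56, 3/14)
j=4 picked index 3: u0 ∈ [-5/168, 11/84)
j=5 picked index 4: u0 ∈ [1/21, 17/168)
j=6 picked index 5: u0 ∈ [1/56, 1/14)
j=7 picked index 6: u0 ∈ [-1/84, 13/168)
j=8 picked index 8: u0 ∈ [1/21, 17/168)
j=9 picked index 9: u0 ∈ [1/56, 3/28)
j=10 picked index 10: u0 ∈ [1/42, 2/21)
j=11 picked index 11: u0 ∈ [1/84, 1/12)
intersection: [3/56, 11/168)

3/56 11/168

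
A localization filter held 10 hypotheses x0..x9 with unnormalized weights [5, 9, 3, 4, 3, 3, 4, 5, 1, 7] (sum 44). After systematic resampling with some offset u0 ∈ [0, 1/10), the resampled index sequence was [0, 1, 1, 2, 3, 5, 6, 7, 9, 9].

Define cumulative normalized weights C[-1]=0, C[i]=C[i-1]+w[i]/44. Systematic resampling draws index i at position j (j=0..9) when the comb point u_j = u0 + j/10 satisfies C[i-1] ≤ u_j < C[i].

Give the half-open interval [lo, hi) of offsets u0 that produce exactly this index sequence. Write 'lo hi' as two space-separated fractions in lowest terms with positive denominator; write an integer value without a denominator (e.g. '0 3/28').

C = [5/44, 7/22, 17/44, 21/44, 6/11, 27/44, 31/44, 9/11, 37/44, 1]
j=0 picked index 0: u0 ∈ [0, 5/44)
j=1 picked index 1: u0 ∈ [3/220, 12/55)
j=2 picked index 1: u0 ∈ [-19/220, 13/110)
j=3 picked index 2: u0 ∈ [1/55, 19/220)
j=4 picked index 3: u0 ∈ [-3/220, 17/220)
j=5 picked index 5: u0 ∈ [1/22, 5/44)
j=6 picked index 6: u0 ∈ [3/220, 23/220)
j=7 picked index 7: u0 ∈ [1/220, 13/110)
j=8 picked index 9: u0 ∈ [9/220, 1/5)
j=9 picked index 9: u0 ∈ [-13/220, 1/10)
intersection: [1/22, 17/220)

1/22 17/220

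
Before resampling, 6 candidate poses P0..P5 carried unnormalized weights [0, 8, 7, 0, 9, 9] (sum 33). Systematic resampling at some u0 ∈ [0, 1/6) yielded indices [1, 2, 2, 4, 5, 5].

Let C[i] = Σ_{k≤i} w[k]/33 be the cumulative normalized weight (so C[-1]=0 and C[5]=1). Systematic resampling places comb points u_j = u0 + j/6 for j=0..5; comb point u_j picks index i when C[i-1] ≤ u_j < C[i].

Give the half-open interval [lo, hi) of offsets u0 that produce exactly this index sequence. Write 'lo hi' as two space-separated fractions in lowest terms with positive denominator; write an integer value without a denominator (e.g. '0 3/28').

C = [0, 8/33, 5/11, 5/11, 8/11, 1]
j=0 picked index 1: u0 ∈ [0, 8/33)
j=1 picked index 2: u0 ∈ [5/66, 19/66)
j=2 picked index 2: u0 ∈ [-1/11, 4/33)
j=3 picked index 4: u0 ∈ [-1/22, 5/22)
j=4 picked index 5: u0 ∈ [2/33, 1/3)
j=5 picked index 5: u0 ∈ [-7/66, 1/6)
intersection: [5/66, 4/33)

5/66 4/33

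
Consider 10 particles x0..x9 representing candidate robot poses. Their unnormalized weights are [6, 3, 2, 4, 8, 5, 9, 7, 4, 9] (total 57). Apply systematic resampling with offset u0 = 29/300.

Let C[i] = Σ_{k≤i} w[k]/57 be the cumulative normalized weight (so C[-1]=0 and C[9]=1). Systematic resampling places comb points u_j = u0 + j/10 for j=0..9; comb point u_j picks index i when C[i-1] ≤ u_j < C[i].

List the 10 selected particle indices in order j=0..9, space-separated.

C = [2/19, 3/19, 11/57, 5/19, 23/57, 28/57, 37/57, 44/57, 16/19, 1]
j=0: u_0=29/300 ∈ [0, 2/19) → index 0
j=1: u_1=59/300 ∈ [11/57, 5/19) → index 3
j=2: u_2=89/300 ∈ [5/19, 23/57) → index 4
j=3: u_3=119/300 ∈ [5/19, 23/57) → index 4
j=4: u_4=149/300 ∈ [28/57, 37/57) → index 6
j=5: u_5=179/300 ∈ [28/57, 37/57) → index 6
j=6: u_6=209/300 ∈ [37/57, 44/57) → index 7
j=7: u_7=239/300 ∈ [44/57, 16/19) → index 8
j=8: u_8=269/300 ∈ [16/19, 1) → index 9
j=9: u_9=299/300 ∈ [16/19, 1) → index 9

0 3 4 4 6 6 7 8 9 9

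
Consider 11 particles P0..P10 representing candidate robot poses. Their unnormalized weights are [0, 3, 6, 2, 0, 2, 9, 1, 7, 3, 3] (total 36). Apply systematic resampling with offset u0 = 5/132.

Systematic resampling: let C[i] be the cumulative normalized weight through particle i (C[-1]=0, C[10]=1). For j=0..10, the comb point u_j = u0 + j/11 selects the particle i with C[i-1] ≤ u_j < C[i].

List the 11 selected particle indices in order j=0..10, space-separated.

C = [0, 1/12, 1/4, 11/36, 11/36, 13/36, 11/18, 23/36, 5/6, 11/12, 1]
j=0: u_0=5/132 ∈ [0, 1/12) → index 1
j=1: u_1=17/132 ∈ [1/12, 1/4) → index 2
j=2: u_2=29/132 ∈ [1/12, 1/4) → index 2
j=3: u_3=41/132 ∈ [11/36, 13/36) → index 5
j=4: u_4=53/132 ∈ [13/36, 11/18) → index 6
j=5: u_5=65/132 ∈ [13/36, 11/18) → index 6
j=6: u_6=7/12 ∈ [13/36, 11/18) → index 6
j=7: u_7=89/132 ∈ [23/36, 5/6) → index 8
j=8: u_8=101/132 ∈ [23/36, 5/6) → index 8
j=9: u_9=113/132 ∈ [5/6, 11/12) → index 9
j=10: u_10=125/132 ∈ [11/12, 1) → index 10

1 2 2 5 6 6 6 8 8 9 10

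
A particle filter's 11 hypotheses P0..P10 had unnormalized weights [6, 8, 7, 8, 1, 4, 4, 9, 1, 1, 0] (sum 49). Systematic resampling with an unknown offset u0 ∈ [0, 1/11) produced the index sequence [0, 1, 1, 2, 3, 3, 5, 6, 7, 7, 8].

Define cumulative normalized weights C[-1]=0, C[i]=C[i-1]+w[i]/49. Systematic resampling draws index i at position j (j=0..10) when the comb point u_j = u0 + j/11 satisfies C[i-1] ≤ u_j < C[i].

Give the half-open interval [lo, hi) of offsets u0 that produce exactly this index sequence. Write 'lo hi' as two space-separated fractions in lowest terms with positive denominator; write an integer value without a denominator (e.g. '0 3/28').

C = [6/49, 2/7, 3/7, 29/49, 30/49, 34/49, 38/49, 47/49, 48/49, 1, 1]
j=0 picked index 0: u0 ∈ [0, 6/49)
j=1 picked index 1: u0 ∈ [17/539, 15/77)
j=2 picked index 1: u0 ∈ [-32/539, 8/77)
j=3 picked index 2: u0 ∈ [1/77, 12/77)
j=4 picked index 3: u0 ∈ [5/77, 123/539)
j=5 picked index 3: u0 ∈ [-2/77, 74/539)
j=6 picked index 5: u0 ∈ [36/539, 80/539)
j=7 picked index 6: u0 ∈ [31/539, 75/539)
j=8 picked index 7: u0 ∈ [26/539, 125/539)
j=9 picked index 7: u0 ∈ [-23/539, 76/539)
j=10 picked index 8: u0 ∈ [27/539, 38/539)
intersection: [36/539, 38/539)

36/539 38/539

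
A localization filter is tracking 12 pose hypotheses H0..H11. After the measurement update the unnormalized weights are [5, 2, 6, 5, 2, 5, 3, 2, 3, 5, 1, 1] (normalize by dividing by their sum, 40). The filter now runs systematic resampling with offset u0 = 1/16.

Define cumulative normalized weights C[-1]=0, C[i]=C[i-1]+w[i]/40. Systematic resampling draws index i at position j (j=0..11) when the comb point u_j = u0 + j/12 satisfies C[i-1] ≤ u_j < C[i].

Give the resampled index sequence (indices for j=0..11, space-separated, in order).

C = [1/8, 7/40, 13/40, 9/20, 1/2, 5/8, 7/10, 3/4, 33/40, 19/20, 39/40, 1]
j=0: u_0=1/16 ∈ [0, 1/8) → index 0
j=1: u_1=7/48 ∈ [1/8, 7/40) → index 1
j=2: u_2=11/48 ∈ [7/40, 13/40) → index 2
j=3: u_3=5/16 ∈ [7/40, 13/40) → index 2
j=4: u_4=19/48 ∈ [13/40, 9/20) → index 3
j=5: u_5=23/48 ∈ [9/20, 1/2) → index 4
j=6: u_6=9/16 ∈ [1/2, 5/8) → index 5
j=7: u_7=31/48 ∈ [5/8, 7/10) → index 6
j=8: u_8=35/48 ∈ [7/10, 3/4) → index 7
j=9: u_9=13/16 ∈ [3/4, 33/40) → index 8
j=10: u_10=43/48 ∈ [33/40, 19/20) → index 9
j=11: u_11=47/48 ∈ [39/40, 1) → index 11

0 1 2 2 3 4 5 6 7 8 9 11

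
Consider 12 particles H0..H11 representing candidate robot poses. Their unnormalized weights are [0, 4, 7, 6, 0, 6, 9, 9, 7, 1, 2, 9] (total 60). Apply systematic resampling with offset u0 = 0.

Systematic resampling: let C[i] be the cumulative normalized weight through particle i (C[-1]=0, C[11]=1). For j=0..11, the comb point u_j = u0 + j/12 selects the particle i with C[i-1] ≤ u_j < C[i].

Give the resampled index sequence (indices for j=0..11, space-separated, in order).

C = [0, 1/15, 11/60, 17/60, 17/60, 23/60, 8/15, 41/60, 4/5, 49/60, 17/20, 1]
j=0: u_0=0 ∈ [0, 1/15) → index 1
j=1: u_1=1/12 ∈ [1/15, 11/60) → index 2
j=2: u_2=1/6 ∈ [1/15, 11/60) → index 2
j=3: u_3=1/4 ∈ [11/60, 17/60) → index 3
j=4: u_4=1/3 ∈ [17/60, 23/60) → index 5
j=5: u_5=5/12 ∈ [23/60, 8/15) → index 6
j=6: u_6=1/2 ∈ [23/60, 8/15) → index 6
j=7: u_7=7/12 ∈ [8/15, 41/60) → index 7
j=8: u_8=2/3 ∈ [8/15, 41/60) → index 7
j=9: u_9=3/4 ∈ [41/60, 4/5) → index 8
j=10: u_10=5/6 ∈ [49/60, 17/20) → index 10
j=11: u_11=11/12 ∈ [17/20, 1) → index 11

1 2 2 3 5 6 6 7 7 8 10 11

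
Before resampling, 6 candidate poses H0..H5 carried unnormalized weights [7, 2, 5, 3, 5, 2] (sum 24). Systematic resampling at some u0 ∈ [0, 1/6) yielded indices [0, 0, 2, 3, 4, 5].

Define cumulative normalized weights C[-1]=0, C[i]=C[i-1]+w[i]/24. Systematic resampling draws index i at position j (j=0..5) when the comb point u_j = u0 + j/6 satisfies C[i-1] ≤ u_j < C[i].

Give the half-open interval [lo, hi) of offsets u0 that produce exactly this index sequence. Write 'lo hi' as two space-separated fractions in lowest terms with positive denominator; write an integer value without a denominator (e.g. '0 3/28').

C = [7/24, 3/8, 7/12, 17/24, 11/12, 1]
j=0 picked index 0: u0 ∈ [0, 7/24)
j=1 picked index 0: u0 ∈ [-1/6, 1/8)
j=2 picked index 2: u0 ∈ [1/24, 1/4)
j=3 picked index 3: u0 ∈ [1/12, 5/24)
j=4 picked index 4: u0 ∈ [1/24, 1/4)
j=5 picked index 5: u0 ∈ [1/12, 1/6)
intersection: [1/12, 1/8)

1/12 1/8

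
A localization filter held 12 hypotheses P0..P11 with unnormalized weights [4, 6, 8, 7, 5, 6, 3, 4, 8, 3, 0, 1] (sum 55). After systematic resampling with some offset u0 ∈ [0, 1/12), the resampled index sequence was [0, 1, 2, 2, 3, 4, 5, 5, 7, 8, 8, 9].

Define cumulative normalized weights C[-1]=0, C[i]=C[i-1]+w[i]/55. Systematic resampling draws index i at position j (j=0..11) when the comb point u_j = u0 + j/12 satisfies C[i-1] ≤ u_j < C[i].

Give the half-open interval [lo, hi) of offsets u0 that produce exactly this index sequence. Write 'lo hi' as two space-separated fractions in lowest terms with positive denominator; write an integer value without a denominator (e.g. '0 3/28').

C = [4/55, 2/11, 18/55, 5/11, 6/11, 36/55, 39/55, 43/55, 51/55, 54/55, 54/55, 1]
j=0 picked index 0: u0 ∈ [0, 4/55)
j=1 picked index 1: u0 ∈ [-7/660, 13/132)
j=2 picked index 2: u0 ∈ [1/66, 53/330)
j=3 picked index 2: u0 ∈ [-3/44, 17/220)
j=4 picked index 3: u0 ∈ [-1/165, 4/33)
j=5 picked index 4: u0 ∈ [5/132, 17/132)
j=6 picked index 5: u0 ∈ [1/22, 17/110)
j=7 picked index 5: u0 ∈ [-5/132, 47/660)
j=8 picked index 7: u0 ∈ [7/165, 19/165)
j=9 picked index 8: u0 ∈ [7/220, 39/220)
j=10 picked index 8: u0 ∈ [-17/330, 31/330)
j=11 picked index 9: u0 ∈ [7/660, 43/660)
intersection: [1/22, 43/660)

1/22 43/660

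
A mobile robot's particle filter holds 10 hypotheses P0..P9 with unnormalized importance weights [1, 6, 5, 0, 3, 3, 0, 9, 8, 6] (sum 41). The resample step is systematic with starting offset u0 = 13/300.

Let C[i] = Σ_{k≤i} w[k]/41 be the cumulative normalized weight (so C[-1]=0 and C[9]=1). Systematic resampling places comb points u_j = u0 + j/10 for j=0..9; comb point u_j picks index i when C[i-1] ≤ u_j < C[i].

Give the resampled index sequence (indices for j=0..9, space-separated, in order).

C = [1/41, 7/41, 12/41, 12/41, 15/41, 18/41, 18/41, 27/41, 35/41, 1]
j=0: u_0=13/300 ∈ [1/41, 7/41) → index 1
j=1: u_1=43/300 ∈ [1/41, 7/41) → index 1
j=2: u_2=73/300 ∈ [7/41, 12/41) → index 2
j=3: u_3=103/300 ∈ [12/41, 15/41) → index 4
j=4: u_4=133/300 ∈ [18/41, 27/41) → index 7
j=5: u_5=163/300 ∈ [18/41, 27/41) → index 7
j=6: u_6=193/300 ∈ [18/41, 27/41) → index 7
j=7: u_7=223/300 ∈ [27/41, 35/41) → index 8
j=8: u_8=253/300 ∈ [27/41, 35/41) → index 8
j=9: u_9=283/300 ∈ [35/41, 1) → index 9

1 1 2 4 7 7 7 8 8 9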